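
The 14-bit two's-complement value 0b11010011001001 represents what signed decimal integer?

-2871

pattern = 11010011001001 (MSB is 1 ⇒ negative)
Invert: 00101100110110, add 1 → 00101100110111 = 2871, so the value is -2871.
(Equivalently: 13513 - 2^14 = 13513 - 16384 = -2871.)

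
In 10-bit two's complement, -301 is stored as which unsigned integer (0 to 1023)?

301 in 10 bits: 0100101101
Invert: 1011010010
Add 1:  1011010011 = 723
(Check: 2^10 - 301 = 1024 - 301 = 723.)

723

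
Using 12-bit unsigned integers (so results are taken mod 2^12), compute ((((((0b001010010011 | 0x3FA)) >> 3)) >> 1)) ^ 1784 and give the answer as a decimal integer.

0b001010010011 = 001010010011
0x3FA = 001111111010
→ | → 001111111011 = 1019
→ >> 3 → 000001111111 = 127
→ >> 1 → 000000111111 = 63
1784 = 011011111000
→ ^ → 011011000111 = 1735

1735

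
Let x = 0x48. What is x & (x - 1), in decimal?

x = 1001000 = 72
x - 1 = 1000111
AND   = 1000000 = 64
(x & (x - 1) clears the lowest set bit of x.)

64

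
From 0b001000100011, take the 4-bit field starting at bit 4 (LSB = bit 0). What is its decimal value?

v = 001000100011
Shift right by 4: 00100010
Mask low 4 bits: 0010 = 2

2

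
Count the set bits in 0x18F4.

0x18F4 = 1100011110100
Count the 1s: 1 + 1 + 1 + 1 + 1 + 1 + 1 = 7

7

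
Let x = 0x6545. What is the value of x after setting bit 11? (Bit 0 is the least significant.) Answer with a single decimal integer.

27973

x = 110010101000101
bit 11 is currently 0; set it via x | (1 << 11) = x | 2048
→ 110110101000101 = 27973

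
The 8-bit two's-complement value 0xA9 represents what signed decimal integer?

pattern = 10101001 (MSB is 1 ⇒ negative)
Invert: 01010110, add 1 → 01010111 = 87, so the value is -87.
(Equivalently: 169 - 2^8 = 169 - 256 = -87.)

-87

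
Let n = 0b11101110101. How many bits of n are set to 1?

8

n = 11101110101
Count the 1s: 1 + 1 + 1 + 1 + 1 + 1 + 1 + 1 = 8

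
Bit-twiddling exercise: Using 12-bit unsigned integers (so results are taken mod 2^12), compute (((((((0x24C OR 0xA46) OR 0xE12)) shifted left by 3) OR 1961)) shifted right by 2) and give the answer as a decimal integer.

510

0x24C = 001001001100
0xA46 = 101001000110
→ OR → 101001001110 = 2638
0xE12 = 111000010010
→ OR → 111001011110 = 3678
→ shifted left by 3 (mod 2^12) → 001011110000 = 752
1961 = 011110101001
→ OR → 011111111001 = 2041
→ shifted right by 2 → 000111111110 = 510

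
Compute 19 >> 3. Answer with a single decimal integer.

19 = 10011
shift right by 3 → 00010 = 2
(equivalently, floor(19 / 8))

2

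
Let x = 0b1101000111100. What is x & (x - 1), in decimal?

6712

x = 1101000111100 = 6716
x - 1 = 1101000111011
AND   = 1101000111000 = 6712
(x & (x - 1) clears the lowest set bit of x.)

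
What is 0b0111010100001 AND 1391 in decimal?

a = 111010100001
1391 = 010101101111
AND → 010000100001 = 1057

1057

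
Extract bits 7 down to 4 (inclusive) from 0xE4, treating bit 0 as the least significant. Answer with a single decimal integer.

14

v = 11100100
Shift right by 4: 1110
Mask low 4 bits: 1110 = 14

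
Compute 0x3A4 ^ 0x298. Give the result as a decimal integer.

0x3A4 = 1110100100
0x298 = 1010011000
XOR → 0100111100 = 316

316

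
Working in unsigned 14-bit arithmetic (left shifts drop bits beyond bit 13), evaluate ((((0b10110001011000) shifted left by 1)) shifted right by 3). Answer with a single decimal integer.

0b10110001011000 = 10110001011000
→ shifted left by 1 (mod 2^14) → 01100010110000 = 6320
→ shifted right by 3 → 00001100010110 = 790

790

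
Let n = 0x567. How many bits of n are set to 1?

0x567 = 10101100111
Count the 1s: 1 + 1 + 1 + 1 + 1 + 1 + 1 = 7

7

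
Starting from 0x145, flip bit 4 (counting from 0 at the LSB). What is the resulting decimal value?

x = 101000101
bit 4 is currently 0; toggle it via x ^ (1 << 4) = x ^ 16
→ 101010101 = 341

341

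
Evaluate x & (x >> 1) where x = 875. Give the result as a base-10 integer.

x = 1101101011 = 875
x>>1 = 0110110101
AND  = 0100100001 = 289
(x & (x >> 1) has a 1 wherever x has two consecutive 1 bits.)

289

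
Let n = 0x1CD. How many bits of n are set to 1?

6

0x1CD = 111001101
Count the 1s: 1 + 1 + 1 + 1 + 1 + 1 = 6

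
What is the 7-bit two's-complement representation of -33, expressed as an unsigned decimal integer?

95

33 in 7 bits: 0100001
Invert: 1011110
Add 1:  1011111 = 95
(Check: 2^7 - 33 = 128 - 33 = 95.)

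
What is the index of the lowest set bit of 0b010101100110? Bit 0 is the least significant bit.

1

0b010101100110 = 10101100110
Trailing zeros: 1, so the lowest set bit is bit 1 (value 2).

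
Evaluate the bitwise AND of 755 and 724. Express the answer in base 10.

720

755 = 1011110011
724 = 1011010100
AND → 1011010000 = 720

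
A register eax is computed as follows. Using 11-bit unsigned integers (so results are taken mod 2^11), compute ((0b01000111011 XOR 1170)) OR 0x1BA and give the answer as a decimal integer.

1979

0b01000111011 = 01000111011
1170 = 10010010010
→ XOR → 11010101001 = 1705
0x1BA = 00110111010
→ OR → 11110111011 = 1979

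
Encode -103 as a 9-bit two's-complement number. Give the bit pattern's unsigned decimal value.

409

103 in 9 bits: 001100111
Invert: 110011000
Add 1:  110011001 = 409
(Check: 2^9 - 103 = 512 - 103 = 409.)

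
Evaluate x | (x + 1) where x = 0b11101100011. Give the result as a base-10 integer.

1895

x = 11101100011 = 1891
x + 1 = 11101100100
OR    = 11101100111 = 1895
(x | (x + 1) sets the lowest cleared bit.)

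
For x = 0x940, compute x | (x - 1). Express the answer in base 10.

x = 100101000000 = 2368
x - 1 = 100100111111
OR    = 100101111111 = 2431
(x | (x - 1) sets all bits below the lowest set bit.)

2431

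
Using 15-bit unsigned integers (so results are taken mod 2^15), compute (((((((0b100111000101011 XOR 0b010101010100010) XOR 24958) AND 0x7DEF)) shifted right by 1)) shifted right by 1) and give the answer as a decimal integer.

0b100111000101011 = 100111000101011
0b010101010100010 = 010101010100010
→ XOR → 110010010001001 = 25737
24958 = 110000101111110
→ XOR → 000010111110111 = 1527
0x7DEF = 111110111101111
→ AND → 000010111100111 = 1511
→ shifted right by 1 → 000001011110011 = 755
→ shifted right by 1 → 000000101111001 = 377

377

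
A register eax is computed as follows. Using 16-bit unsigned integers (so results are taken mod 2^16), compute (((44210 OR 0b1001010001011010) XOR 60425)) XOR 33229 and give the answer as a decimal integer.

53566

44210 = 1010110010110010
0b1001010001011010 = 1001010001011010
→ OR → 1011110011111010 = 48378
60425 = 1110110000001001
→ XOR → 0101000011110011 = 20723
33229 = 1000000111001101
→ XOR → 1101000100111110 = 53566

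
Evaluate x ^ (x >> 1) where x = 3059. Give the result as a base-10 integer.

x = 101111110011 = 3059
x>>1 = 010111111001
XOR  = 111000001010 = 3594
(x ^ (x >> 1) gives the standard binary-reflected Gray code of x.)

3594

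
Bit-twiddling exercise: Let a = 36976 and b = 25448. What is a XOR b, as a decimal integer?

36976 = 1001000001110000
25448 = 0110001101101000
XOR → 1111001100011000 = 62232

62232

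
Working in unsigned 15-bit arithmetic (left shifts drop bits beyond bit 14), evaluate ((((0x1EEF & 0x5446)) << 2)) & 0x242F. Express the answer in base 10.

8

0x1EEF = 001111011101111
0x5446 = 101010001000110
→ & → 001010001000110 = 5190
→ << 2 (mod 2^15) → 101000100011000 = 20760
0x242F = 010010000101111
→ & → 000000000001000 = 8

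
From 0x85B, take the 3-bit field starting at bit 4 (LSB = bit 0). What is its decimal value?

v = 100001011011
Shift right by 4: 10000101
Mask low 3 bits: 101 = 5

5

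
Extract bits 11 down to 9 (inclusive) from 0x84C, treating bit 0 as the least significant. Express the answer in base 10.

4

v = 100001001100
Shift right by 9: 100
Mask low 3 bits: 100 = 4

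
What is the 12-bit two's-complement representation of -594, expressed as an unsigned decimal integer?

3502

594 in 12 bits: 001001010010
Invert: 110110101101
Add 1:  110110101110 = 3502
(Check: 2^12 - 594 = 4096 - 594 = 3502.)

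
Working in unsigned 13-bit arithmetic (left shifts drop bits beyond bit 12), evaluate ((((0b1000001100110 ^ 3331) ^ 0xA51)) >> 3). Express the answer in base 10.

0b1000001100110 = 1000001100110
3331 = 0110100000011
→ ^ → 1110101100101 = 7525
0xA51 = 0101001010001
→ ^ → 1011100110100 = 5940
→ >> 3 → 0001011100110 = 742

742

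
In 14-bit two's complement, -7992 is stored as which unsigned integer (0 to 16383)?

7992 in 14 bits: 01111100111000
Invert: 10000011000111
Add 1:  10000011001000 = 8392
(Check: 2^14 - 7992 = 16384 - 7992 = 8392.)

8392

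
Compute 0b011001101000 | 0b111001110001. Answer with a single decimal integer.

3705

a = 011001101000
b = 111001110001
 OR → 111001111001 = 3705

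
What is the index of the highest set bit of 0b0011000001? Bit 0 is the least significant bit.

0b0011000001 = 11000001
The topmost 1 is at position 7 (since 2^7 = 128 ≤ 193 < 256).

7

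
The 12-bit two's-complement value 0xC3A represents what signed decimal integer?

-966

pattern = 110000111010 (MSB is 1 ⇒ negative)
Invert: 001111000101, add 1 → 001111000110 = 966, so the value is -966.
(Equivalently: 3130 - 2^12 = 3130 - 4096 = -966.)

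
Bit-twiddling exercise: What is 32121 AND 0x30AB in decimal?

12329

32121 = 111110101111001
0x30AB = 011000010101011
AND → 011000000101001 = 12329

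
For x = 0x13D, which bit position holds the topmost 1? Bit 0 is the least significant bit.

8

0x13D = 100111101
The topmost 1 is at position 8 (since 2^8 = 256 ≤ 317 < 512).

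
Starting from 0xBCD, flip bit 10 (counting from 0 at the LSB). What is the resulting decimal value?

4045

x = 101111001101
bit 10 is currently 0; toggle it via x ^ (1 << 10) = x ^ 1024
→ 111111001101 = 4045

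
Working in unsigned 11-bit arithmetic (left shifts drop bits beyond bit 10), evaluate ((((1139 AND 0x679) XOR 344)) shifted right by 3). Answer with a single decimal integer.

165

1139 = 10001110011
0x679 = 11001111001
→ AND → 10001110001 = 1137
344 = 00101011000
→ XOR → 10100101001 = 1321
→ shifted right by 3 → 00010100101 = 165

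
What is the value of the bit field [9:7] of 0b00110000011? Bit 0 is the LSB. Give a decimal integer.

3

v = 00110000011
Shift right by 7: 0011
Mask low 3 bits: 011 = 3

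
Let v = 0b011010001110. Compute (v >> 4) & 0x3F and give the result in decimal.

v = 011010001110
Shift right by 4: 01101000
Mask low 6 bits: 101000 = 40

40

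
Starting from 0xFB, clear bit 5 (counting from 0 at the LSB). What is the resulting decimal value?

219

x = 0011111011
bit 5 is currently 1; clear it via x & ~(1 << 5) = x & ~32
→ 0011011011 = 219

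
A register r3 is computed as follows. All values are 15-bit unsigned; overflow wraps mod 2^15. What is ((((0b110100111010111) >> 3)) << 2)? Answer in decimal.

13544

0b110100111010111 = 110100111010111
→ >> 3 → 000110100111010 = 3386
→ << 2 (mod 2^15) → 011010011101000 = 13544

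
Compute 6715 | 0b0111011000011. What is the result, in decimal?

7931

6715 = 1101000111011
b = 0111011000011
 OR → 1111011111011 = 7931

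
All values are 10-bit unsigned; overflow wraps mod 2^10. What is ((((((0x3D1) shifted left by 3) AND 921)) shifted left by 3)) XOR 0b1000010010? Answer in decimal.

594

0x3D1 = 1111010001
→ shifted left by 3 (mod 2^10) → 1010001000 = 648
921 = 1110011001
→ AND → 1010001000 = 648
→ shifted left by 3 (mod 2^10) → 0001000000 = 64
0b1000010010 = 1000010010
→ XOR → 1001010010 = 594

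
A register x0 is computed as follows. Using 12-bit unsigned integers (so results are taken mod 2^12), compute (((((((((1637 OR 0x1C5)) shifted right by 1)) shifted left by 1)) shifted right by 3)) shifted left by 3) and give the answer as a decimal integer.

2016

1637 = 011001100101
0x1C5 = 000111000101
→ OR → 011111100101 = 2021
→ shifted right by 1 → 001111110010 = 1010
→ shifted left by 1 (mod 2^12) → 011111100100 = 2020
→ shifted right by 3 → 000011111100 = 252
→ shifted left by 3 (mod 2^12) → 011111100000 = 2016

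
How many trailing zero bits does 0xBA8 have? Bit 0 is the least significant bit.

0xBA8 = 101110101000
Trailing zeros: 3, so the lowest set bit is bit 3 (value 8).

3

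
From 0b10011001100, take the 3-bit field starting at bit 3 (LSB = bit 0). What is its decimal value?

1

v = 10011001100
Shift right by 3: 10011001
Mask low 3 bits: 001 = 1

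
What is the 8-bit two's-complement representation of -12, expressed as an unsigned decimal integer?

244

12 in 8 bits: 00001100
Invert: 11110011
Add 1:  11110100 = 244
(Check: 2^8 - 12 = 256 - 12 = 244.)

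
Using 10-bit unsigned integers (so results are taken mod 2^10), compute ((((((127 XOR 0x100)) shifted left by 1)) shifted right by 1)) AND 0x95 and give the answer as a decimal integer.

127 = 0001111111
0x100 = 0100000000
→ XOR → 0101111111 = 383
→ shifted left by 1 (mod 2^10) → 1011111110 = 766
→ shifted right by 1 → 0101111111 = 383
0x95 = 0010010101
→ AND → 0000010101 = 21

21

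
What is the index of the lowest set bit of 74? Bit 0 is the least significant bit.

74 = 1001010
Trailing zeros: 1, so the lowest set bit is bit 1 (value 2).

1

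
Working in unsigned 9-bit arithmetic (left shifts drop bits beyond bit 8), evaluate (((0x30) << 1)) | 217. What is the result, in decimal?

249

0x30 = 000110000
→ << 1 (mod 2^9) → 001100000 = 96
217 = 011011001
→ | → 011111001 = 249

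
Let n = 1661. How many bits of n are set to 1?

8

1661 = 11001111101
Count the 1s: 1 + 1 + 1 + 1 + 1 + 1 + 1 + 1 = 8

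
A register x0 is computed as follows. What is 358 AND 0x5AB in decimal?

290

358 = 00101100110
0x5AB = 10110101011
AND → 00100100010 = 290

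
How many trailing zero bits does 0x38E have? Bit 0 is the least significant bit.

0x38E = 1110001110
Trailing zeros: 1, so the lowest set bit is bit 1 (value 2).

1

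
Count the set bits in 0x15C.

0x15C = 101011100
Count the 1s: 1 + 1 + 1 + 1 + 1 = 5

5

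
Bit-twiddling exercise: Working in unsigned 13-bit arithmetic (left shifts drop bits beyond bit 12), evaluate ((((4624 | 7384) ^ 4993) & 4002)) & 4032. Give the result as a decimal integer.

3328

4624 = 1001000010000
7384 = 1110011011000
→ | → 1111011011000 = 7896
4993 = 1001110000001
→ ^ → 0110101011001 = 3417
4002 = 0111110100010
→ & → 0110100000000 = 3328
4032 = 0111111000000
→ & → 0110100000000 = 3328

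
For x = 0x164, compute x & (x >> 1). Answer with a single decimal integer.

32

x = 101100100 = 356
x>>1 = 010110010
AND  = 000100000 = 32
(x & (x >> 1) has a 1 wherever x has two consecutive 1 bits.)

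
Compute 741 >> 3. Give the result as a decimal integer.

741 = 1011100101
shift right by 3 → 0001011100 = 92
(equivalently, floor(741 / 8))

92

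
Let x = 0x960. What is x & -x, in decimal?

32

x = 100101100000 = 2400
-x (two's complement) = …011010100000
AND   = 000000100000 = 32
(x & -x isolates the lowest set bit of x.)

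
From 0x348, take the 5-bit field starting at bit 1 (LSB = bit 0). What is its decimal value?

4

v = 1101001000
Shift right by 1: 110100100
Mask low 5 bits: 00100 = 4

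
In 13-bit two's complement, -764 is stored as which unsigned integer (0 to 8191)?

764 in 13 bits: 0001011111100
Invert: 1110100000011
Add 1:  1110100000100 = 7428
(Check: 2^13 - 764 = 8192 - 764 = 7428.)

7428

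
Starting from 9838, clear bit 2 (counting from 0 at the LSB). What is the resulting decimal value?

x = 10011001101110
bit 2 is currently 1; clear it via x & ~(1 << 2) = x & ~4
→ 10011001101010 = 9834

9834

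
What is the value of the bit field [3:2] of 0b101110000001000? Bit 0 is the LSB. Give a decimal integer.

v = 101110000001000
Shift right by 2: 1011100000010
Mask low 2 bits: 10 = 2

2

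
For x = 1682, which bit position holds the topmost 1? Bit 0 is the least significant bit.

1682 = 11010010010
The topmost 1 is at position 10 (since 2^10 = 1024 ≤ 1682 < 2048).

10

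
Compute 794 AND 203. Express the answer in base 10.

794 = 1100011010
203 = 0011001011
AND → 0000001010 = 10

10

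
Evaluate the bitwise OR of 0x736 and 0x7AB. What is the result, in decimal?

1983

0x736 = 11100110110
0x7AB = 11110101011
 OR → 11110111111 = 1983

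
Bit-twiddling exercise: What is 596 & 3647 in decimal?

532

596 = 001001010100
3647 = 111000111111
AND → 001000010100 = 532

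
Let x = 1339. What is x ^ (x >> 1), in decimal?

1958

x = 10100111011 = 1339
x>>1 = 01010011101
XOR  = 11110100110 = 1958
(x ^ (x >> 1) gives the standard binary-reflected Gray code of x.)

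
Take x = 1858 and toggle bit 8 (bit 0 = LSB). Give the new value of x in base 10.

x = 11101000010
bit 8 is currently 1; toggle it via x ^ (1 << 8) = x ^ 256
→ 11001000010 = 1602

1602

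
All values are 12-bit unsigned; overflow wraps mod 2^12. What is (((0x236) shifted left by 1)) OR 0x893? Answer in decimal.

0x236 = 001000110110
→ shifted left by 1 (mod 2^12) → 010001101100 = 1132
0x893 = 100010010011
→ OR → 110011111111 = 3327

3327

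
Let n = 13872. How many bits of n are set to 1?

6

13872 = 11011000110000
Count the 1s: 1 + 1 + 1 + 1 + 1 + 1 = 6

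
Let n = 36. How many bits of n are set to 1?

2

36 = 100100
Count the 1s: 1 + 1 = 2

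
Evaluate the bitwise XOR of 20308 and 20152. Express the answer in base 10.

20308 = 100111101010100
20152 = 100111010111000
XOR → 000000111101100 = 492

492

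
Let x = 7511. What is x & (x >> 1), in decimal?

3075

x = 1110101010111 = 7511
x>>1 = 0111010101011
AND  = 0110000000011 = 3075
(x & (x >> 1) has a 1 wherever x has two consecutive 1 bits.)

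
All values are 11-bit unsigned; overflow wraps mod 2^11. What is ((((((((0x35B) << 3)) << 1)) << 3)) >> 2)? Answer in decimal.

0x35B = 01101011011
→ << 3 (mod 2^11) → 01011011000 = 728
→ << 1 (mod 2^11) → 10110110000 = 1456
→ << 3 (mod 2^11) → 10110000000 = 1408
→ >> 2 → 00101100000 = 352

352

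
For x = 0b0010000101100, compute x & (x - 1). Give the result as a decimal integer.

x = 10000101100 = 1068
x - 1 = 10000101011
AND   = 10000101000 = 1064
(x & (x - 1) clears the lowest set bit of x.)

1064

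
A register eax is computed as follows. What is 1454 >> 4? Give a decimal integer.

90

1454 = 10110101110
shift right by 4 → 00001011010 = 90
(equivalently, floor(1454 / 16))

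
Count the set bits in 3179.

3179 = 110001101011
Count the 1s: 1 + 1 + 1 + 1 + 1 + 1 + 1 = 7

7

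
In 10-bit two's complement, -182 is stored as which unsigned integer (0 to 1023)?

842

182 in 10 bits: 0010110110
Invert: 1101001001
Add 1:  1101001010 = 842
(Check: 2^10 - 182 = 1024 - 182 = 842.)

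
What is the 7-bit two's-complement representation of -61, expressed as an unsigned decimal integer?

67

61 in 7 bits: 0111101
Invert: 1000010
Add 1:  1000011 = 67
(Check: 2^7 - 61 = 128 - 61 = 67.)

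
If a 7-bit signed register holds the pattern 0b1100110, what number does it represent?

pattern = 1100110 (MSB is 1 ⇒ negative)
Invert: 0011001, add 1 → 0011010 = 26, so the value is -26.
(Equivalently: 102 - 2^7 = 102 - 128 = -26.)

-26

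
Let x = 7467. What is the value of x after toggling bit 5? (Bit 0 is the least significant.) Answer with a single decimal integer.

7435

x = 1110100101011
bit 5 is currently 1; toggle it via x ^ (1 << 5) = x ^ 32
→ 1110100001011 = 7435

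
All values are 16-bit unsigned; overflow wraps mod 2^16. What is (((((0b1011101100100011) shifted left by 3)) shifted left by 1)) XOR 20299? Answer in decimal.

0b1011101100100011 = 1011101100100011
→ shifted left by 3 (mod 2^16) → 1101100100011000 = 55576
→ shifted left by 1 (mod 2^16) → 1011001000110000 = 45616
20299 = 0100111101001011
→ XOR → 1111110101111011 = 64891

64891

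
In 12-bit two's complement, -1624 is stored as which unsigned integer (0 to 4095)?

1624 in 12 bits: 011001011000
Invert: 100110100111
Add 1:  100110101000 = 2472
(Check: 2^12 - 1624 = 4096 - 1624 = 2472.)

2472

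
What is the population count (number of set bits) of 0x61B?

0x61B = 11000011011
Count the 1s: 1 + 1 + 1 + 1 + 1 + 1 = 6

6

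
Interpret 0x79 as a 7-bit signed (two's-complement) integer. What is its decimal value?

pattern = 1111001 (MSB is 1 ⇒ negative)
Invert: 0000110, add 1 → 0000111 = 7, so the value is -7.
(Equivalently: 121 - 2^7 = 121 - 128 = -7.)

-7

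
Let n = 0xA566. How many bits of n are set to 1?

0xA566 = 1010010101100110
Count the 1s: 1 + 1 + 1 + 1 + 1 + 1 + 1 + 1 = 8

8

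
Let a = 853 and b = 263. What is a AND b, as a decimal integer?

853 = 1101010101
263 = 0100000111
AND → 0100000101 = 261

261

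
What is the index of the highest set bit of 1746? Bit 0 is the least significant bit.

10

1746 = 11011010010
The topmost 1 is at position 10 (since 2^10 = 1024 ≤ 1746 < 2048).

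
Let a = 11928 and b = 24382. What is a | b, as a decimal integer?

11928 = 010111010011000
24382 = 101111100111110
 OR → 111111110111110 = 32702

32702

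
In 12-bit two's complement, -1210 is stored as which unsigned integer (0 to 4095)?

1210 in 12 bits: 010010111010
Invert: 101101000101
Add 1:  101101000110 = 2886
(Check: 2^12 - 1210 = 4096 - 1210 = 2886.)

2886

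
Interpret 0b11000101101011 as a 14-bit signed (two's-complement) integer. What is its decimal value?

-3733

pattern = 11000101101011 (MSB is 1 ⇒ negative)
Invert: 00111010010100, add 1 → 00111010010101 = 3733, so the value is -3733.
(Equivalently: 12651 - 2^14 = 12651 - 16384 = -3733.)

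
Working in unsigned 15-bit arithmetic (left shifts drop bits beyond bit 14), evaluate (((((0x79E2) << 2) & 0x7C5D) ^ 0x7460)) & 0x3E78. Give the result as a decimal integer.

0x79E2 = 111100111100010
→ << 2 (mod 2^15) → 110011110001000 = 26504
0x7C5D = 111110001011101
→ & → 110010000001000 = 25608
0x7460 = 111010001100000
→ ^ → 001000001101000 = 4200
0x3E78 = 011111001111000
→ & → 001000001101000 = 4200

4200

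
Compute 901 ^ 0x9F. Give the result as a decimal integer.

901 = 1110000101
0x9F = 0010011111
XOR → 1100011010 = 794

794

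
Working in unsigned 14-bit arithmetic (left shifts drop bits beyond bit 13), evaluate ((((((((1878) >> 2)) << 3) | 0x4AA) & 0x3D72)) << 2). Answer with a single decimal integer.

12424

1878 = 00011101010110
→ >> 2 → 00000111010101 = 469
→ << 3 (mod 2^14) → 00111010101000 = 3752
0x4AA = 00010010101010
→ | → 00111010101010 = 3754
0x3D72 = 11110101110010
→ & → 00110000100010 = 3106
→ << 2 (mod 2^14) → 11000010001000 = 12424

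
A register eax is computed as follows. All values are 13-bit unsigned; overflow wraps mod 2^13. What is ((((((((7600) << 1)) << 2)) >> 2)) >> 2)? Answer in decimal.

216

7600 = 1110110110000
→ << 1 (mod 2^13) → 1101101100000 = 7008
→ << 2 (mod 2^13) → 0110110000000 = 3456
→ >> 2 → 0001101100000 = 864
→ >> 2 → 0000011011000 = 216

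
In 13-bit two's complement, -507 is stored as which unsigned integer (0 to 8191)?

507 in 13 bits: 0000111111011
Invert: 1111000000100
Add 1:  1111000000101 = 7685
(Check: 2^13 - 507 = 8192 - 507 = 7685.)

7685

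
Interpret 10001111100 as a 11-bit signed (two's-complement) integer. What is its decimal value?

pattern = 10001111100 (MSB is 1 ⇒ negative)
Invert: 01110000011, add 1 → 01110000100 = 900, so the value is -900.
(Equivalently: 1148 - 2^11 = 1148 - 2048 = -900.)

-900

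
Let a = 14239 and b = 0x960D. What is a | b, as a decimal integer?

14239 = 0011011110011111
0x960D = 1001011000001101
 OR → 1011011110011111 = 47007

47007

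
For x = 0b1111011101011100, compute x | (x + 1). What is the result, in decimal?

x = 1111011101011100 = 63324
x + 1 = 1111011101011101
OR    = 1111011101011101 = 63325
(x | (x + 1) sets the lowest cleared bit.)

63325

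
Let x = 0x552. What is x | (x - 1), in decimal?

x = 10101010010 = 1362
x - 1 = 10101010001
OR    = 10101010011 = 1363
(x | (x - 1) sets all bits below the lowest set bit.)

1363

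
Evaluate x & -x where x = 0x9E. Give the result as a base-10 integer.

x = 10011110 = 158
-x (two's complement) = …01100010
AND   = 00000010 = 2
(x & -x isolates the lowest set bit of x.)

2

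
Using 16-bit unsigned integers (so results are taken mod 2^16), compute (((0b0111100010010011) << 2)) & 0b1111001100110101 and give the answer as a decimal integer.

57860

0b0111100010010011 = 0111100010010011
→ << 2 (mod 2^16) → 1110001001001100 = 57932
0b1111001100110101 = 1111001100110101
→ & → 1110001000000100 = 57860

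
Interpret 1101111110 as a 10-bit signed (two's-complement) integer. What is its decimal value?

-130

pattern = 1101111110 (MSB is 1 ⇒ negative)
Invert: 0010000001, add 1 → 0010000010 = 130, so the value is -130.
(Equivalently: 894 - 2^10 = 894 - 1024 = -130.)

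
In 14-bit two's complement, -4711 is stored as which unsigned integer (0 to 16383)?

11673

4711 in 14 bits: 01001001100111
Invert: 10110110011000
Add 1:  10110110011001 = 11673
(Check: 2^14 - 4711 = 16384 - 4711 = 11673.)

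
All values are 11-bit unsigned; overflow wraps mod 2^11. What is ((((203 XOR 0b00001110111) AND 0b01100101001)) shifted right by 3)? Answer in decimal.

5

203 = 00011001011
0b00001110111 = 00001110111
→ XOR → 00010111100 = 188
0b01100101001 = 01100101001
→ AND → 00000101000 = 40
→ shifted right by 3 → 00000000101 = 5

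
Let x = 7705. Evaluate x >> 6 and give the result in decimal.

120

7705 = 1111000011001
shift right by 6 → 0000001111000 = 120
(equivalently, floor(7705 / 64))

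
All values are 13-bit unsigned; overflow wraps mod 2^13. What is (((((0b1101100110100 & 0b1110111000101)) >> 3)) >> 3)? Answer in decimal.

0b1101100110100 = 1101100110100
0b1110111000101 = 1110111000101
→ & → 1100100000100 = 6404
→ >> 3 → 0001100100000 = 800
→ >> 3 → 0000001100100 = 100

100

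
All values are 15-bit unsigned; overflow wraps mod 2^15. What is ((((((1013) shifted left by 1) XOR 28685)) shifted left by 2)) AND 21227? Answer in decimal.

21128

1013 = 000001111110101
→ shifted left by 1 (mod 2^15) → 000011111101010 = 2026
28685 = 111000000001101
→ XOR → 111011111100111 = 30695
→ shifted left by 2 (mod 2^15) → 101111110011100 = 24476
21227 = 101001011101011
→ AND → 101001010001000 = 21128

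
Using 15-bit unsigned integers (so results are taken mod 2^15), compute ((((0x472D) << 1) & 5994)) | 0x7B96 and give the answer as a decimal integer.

0x472D = 100011100101101
→ << 1 (mod 2^15) → 000111001011010 = 3674
5994 = 001011101101010
→ & → 000011001001010 = 1610
0x7B96 = 111101110010110
→ | → 111111111011110 = 32734

32734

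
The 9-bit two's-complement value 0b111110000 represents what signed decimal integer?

pattern = 111110000 (MSB is 1 ⇒ negative)
Invert: 000001111, add 1 → 000010000 = 16, so the value is -16.
(Equivalently: 496 - 2^9 = 496 - 512 = -16.)

-16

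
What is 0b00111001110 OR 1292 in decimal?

1486

a = 00111001110
1292 = 10100001100
 OR → 10111001110 = 1486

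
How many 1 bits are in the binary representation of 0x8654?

0x8654 = 1000011001010100
Count the 1s: 1 + 1 + 1 + 1 + 1 + 1 = 6

6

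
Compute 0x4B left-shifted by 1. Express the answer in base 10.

150

0x4B = 01001011
shift left by 1 → 10010110 = 150
(equivalently, 75 × 2^1 = 75 × 2)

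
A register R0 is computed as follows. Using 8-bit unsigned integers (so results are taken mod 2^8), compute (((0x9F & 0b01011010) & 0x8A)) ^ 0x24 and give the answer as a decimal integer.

46

0x9F = 10011111
0b01011010 = 01011010
→ & → 00011010 = 26
0x8A = 10001010
→ & → 00001010 = 10
0x24 = 00100100
→ ^ → 00101110 = 46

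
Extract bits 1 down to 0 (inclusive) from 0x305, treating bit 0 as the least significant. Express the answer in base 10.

v = 1100000101
Shift right by 0: 1100000101
Mask low 2 bits: 01 = 1

1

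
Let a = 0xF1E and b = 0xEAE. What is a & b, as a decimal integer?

0xF1E = 111100011110
0xEAE = 111010101110
AND → 111000001110 = 3598

3598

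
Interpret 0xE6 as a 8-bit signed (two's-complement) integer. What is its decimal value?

-26

pattern = 11100110 (MSB is 1 ⇒ negative)
Invert: 00011001, add 1 → 00011010 = 26, so the value is -26.
(Equivalently: 230 - 2^8 = 230 - 256 = -26.)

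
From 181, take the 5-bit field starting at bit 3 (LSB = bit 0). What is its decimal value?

v = 0010110101
Shift right by 3: 0010110
Mask low 5 bits: 10110 = 22

22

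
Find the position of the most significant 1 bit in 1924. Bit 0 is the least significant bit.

1924 = 11110000100
The topmost 1 is at position 10 (since 2^10 = 1024 ≤ 1924 < 2048).

10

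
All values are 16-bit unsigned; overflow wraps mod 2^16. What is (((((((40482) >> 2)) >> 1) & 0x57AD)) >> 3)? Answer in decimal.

624

40482 = 1001111000100010
→ >> 2 → 0010011110001000 = 10120
→ >> 1 → 0001001111000100 = 5060
0x57AD = 0101011110101101
→ & → 0001001110000100 = 4996
→ >> 3 → 0000001001110000 = 624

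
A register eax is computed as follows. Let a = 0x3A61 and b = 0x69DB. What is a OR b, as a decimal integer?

0x3A61 = 011101001100001
0x69DB = 110100111011011
 OR → 111101111111011 = 31739

31739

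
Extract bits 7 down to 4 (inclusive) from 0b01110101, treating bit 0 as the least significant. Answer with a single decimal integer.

7

v = 01110101
Shift right by 4: 0111
Mask low 4 bits: 0111 = 7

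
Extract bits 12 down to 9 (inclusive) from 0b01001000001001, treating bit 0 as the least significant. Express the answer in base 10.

9

v = 01001000001001
Shift right by 9: 01001
Mask low 4 bits: 1001 = 9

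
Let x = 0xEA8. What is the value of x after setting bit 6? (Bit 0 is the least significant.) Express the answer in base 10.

3816

x = 111010101000
bit 6 is currently 0; set it via x | (1 << 6) = x | 64
→ 111011101000 = 3816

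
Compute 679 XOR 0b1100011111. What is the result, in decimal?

440

679 = 1010100111
b = 1100011111
XOR → 0110111000 = 440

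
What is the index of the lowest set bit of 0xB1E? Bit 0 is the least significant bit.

1

0xB1E = 101100011110
Trailing zeros: 1, so the lowest set bit is bit 1 (value 2).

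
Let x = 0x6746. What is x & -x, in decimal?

2

x = 110011101000110 = 26438
-x (two's complement) = …001100010111010
AND   = 000000000000010 = 2
(x & -x isolates the lowest set bit of x.)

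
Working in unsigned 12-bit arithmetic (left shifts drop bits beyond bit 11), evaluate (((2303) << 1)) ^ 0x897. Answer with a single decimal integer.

2303 = 100011111111
→ << 1 (mod 2^12) → 000111111110 = 510
0x897 = 100010010111
→ ^ → 100101101001 = 2409

2409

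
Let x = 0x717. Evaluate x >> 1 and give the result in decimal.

907

0x717 = 11100010111
shift right by 1 → 01110001011 = 907
(equivalently, floor(1815 / 2))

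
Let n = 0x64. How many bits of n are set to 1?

0x64 = 1100100
Count the 1s: 1 + 1 + 1 = 3

3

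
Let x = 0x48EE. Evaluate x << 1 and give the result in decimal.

37340

0x48EE = 0100100011101110
shift left by 1 → 1001000111011100 = 37340
(equivalently, 18670 × 2^1 = 18670 × 2)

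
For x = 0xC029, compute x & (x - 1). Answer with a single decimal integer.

49192

x = 1100000000101001 = 49193
x - 1 = 1100000000101000
AND   = 1100000000101000 = 49192
(x & (x - 1) clears the lowest set bit of x.)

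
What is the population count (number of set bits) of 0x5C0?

4

0x5C0 = 10111000000
Count the 1s: 1 + 1 + 1 + 1 = 4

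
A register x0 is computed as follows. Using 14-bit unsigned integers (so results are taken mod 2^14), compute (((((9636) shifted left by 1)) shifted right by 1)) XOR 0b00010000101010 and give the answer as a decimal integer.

398

9636 = 10010110100100
→ shifted left by 1 (mod 2^14) → 00101101001000 = 2888
→ shifted right by 1 → 00010110100100 = 1444
0b00010000101010 = 00010000101010
→ XOR → 00000110001110 = 398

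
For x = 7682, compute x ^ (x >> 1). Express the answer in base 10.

x = 1111000000010 = 7682
x>>1 = 0111100000001
XOR  = 1000100000011 = 4355
(x ^ (x >> 1) gives the standard binary-reflected Gray code of x.)

4355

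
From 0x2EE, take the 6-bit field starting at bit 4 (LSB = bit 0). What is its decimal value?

v = 1011101110
Shift right by 4: 101110
Mask low 6 bits: 101110 = 46

46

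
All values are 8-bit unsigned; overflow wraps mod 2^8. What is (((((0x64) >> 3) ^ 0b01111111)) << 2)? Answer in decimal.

204

0x64 = 01100100
→ >> 3 → 00001100 = 12
0b01111111 = 01111111
→ ^ → 01110011 = 115
→ << 2 (mod 2^8) → 11001100 = 204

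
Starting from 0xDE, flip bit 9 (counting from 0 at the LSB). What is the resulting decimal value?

734

x = 0011011110
bit 9 is currently 0; toggle it via x ^ (1 << 9) = x ^ 512
→ 1011011110 = 734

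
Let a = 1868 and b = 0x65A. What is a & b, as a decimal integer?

1608

1868 = 11101001100
0x65A = 11001011010
AND → 11001001000 = 1608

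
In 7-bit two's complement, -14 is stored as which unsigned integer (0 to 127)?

14 in 7 bits: 0001110
Invert: 1110001
Add 1:  1110010 = 114
(Check: 2^7 - 14 = 128 - 14 = 114.)

114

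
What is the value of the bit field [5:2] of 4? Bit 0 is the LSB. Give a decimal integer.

v = 00000100
Shift right by 2: 000001
Mask low 4 bits: 0001 = 1

1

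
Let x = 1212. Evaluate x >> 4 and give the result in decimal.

75

1212 = 10010111100
shift right by 4 → 00001001011 = 75
(equivalently, floor(1212 / 16))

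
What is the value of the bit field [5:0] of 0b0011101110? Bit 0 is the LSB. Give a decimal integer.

v = 0011101110
Shift right by 0: 0011101110
Mask low 6 bits: 101110 = 46

46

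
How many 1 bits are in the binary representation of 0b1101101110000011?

n = 1101101110000011
Count the 1s: 1 + 1 + 1 + 1 + 1 + 1 + 1 + 1 + 1 = 9

9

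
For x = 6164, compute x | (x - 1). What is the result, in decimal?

6167

x = 1100000010100 = 6164
x - 1 = 1100000010011
OR    = 1100000010111 = 6167
(x | (x - 1) sets all bits below the lowest set bit.)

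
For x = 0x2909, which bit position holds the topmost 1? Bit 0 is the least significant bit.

13

0x2909 = 10100100001001
The topmost 1 is at position 13 (since 2^13 = 8192 ≤ 10505 < 16384).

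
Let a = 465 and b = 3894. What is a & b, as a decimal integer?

272

465 = 000111010001
3894 = 111100110110
AND → 000100010000 = 272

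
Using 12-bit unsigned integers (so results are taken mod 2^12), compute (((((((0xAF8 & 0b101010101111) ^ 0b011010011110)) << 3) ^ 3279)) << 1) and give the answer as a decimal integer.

2814

0xAF8 = 101011111000
0b101010101111 = 101010101111
→ & → 101010101000 = 2728
0b011010011110 = 011010011110
→ ^ → 110000110110 = 3126
→ << 3 (mod 2^12) → 000110110000 = 432
3279 = 110011001111
→ ^ → 110101111111 = 3455
→ << 1 (mod 2^12) → 101011111110 = 2814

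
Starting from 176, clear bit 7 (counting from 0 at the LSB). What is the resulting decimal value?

x = 0000010110000
bit 7 is currently 1; clear it via x & ~(1 << 7) = x & ~128
→ 0000000110000 = 48

48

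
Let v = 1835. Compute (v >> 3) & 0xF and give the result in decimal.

5

v = 11100101011
Shift right by 3: 11100101
Mask low 4 bits: 0101 = 5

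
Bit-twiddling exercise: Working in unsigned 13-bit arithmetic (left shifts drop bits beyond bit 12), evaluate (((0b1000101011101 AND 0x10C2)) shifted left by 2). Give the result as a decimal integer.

0b1000101011101 = 1000101011101
0x10C2 = 1000011000010
→ AND → 1000001000000 = 4160
→ shifted left by 2 (mod 2^13) → 0000100000000 = 256

256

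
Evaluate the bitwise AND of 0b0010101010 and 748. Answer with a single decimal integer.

a = 0010101010
748 = 1011101100
AND → 0010101000 = 168

168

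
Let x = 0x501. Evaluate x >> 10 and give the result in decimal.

1

0x501 = 10100000001
shift right by 10 → 00000000001 = 1
(equivalently, floor(1281 / 1024))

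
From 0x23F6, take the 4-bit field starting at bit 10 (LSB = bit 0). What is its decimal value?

v = 10001111110110
Shift right by 10: 1000
Mask low 4 bits: 1000 = 8

8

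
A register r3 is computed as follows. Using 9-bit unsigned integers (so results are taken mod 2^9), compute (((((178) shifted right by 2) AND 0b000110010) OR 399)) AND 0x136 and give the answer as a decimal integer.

178 = 010110010
→ shifted right by 2 → 000101100 = 44
0b000110010 = 000110010
→ AND → 000100000 = 32
399 = 110001111
→ OR → 110101111 = 431
0x136 = 100110110
→ AND → 100100110 = 294

294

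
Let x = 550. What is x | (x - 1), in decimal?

551

x = 1000100110 = 550
x - 1 = 1000100101
OR    = 1000100111 = 551
(x | (x - 1) sets all bits below the lowest set bit.)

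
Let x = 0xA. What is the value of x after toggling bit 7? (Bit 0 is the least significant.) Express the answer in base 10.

x = 00000001010
bit 7 is currently 0; toggle it via x ^ (1 << 7) = x ^ 128
→ 00010001010 = 138

138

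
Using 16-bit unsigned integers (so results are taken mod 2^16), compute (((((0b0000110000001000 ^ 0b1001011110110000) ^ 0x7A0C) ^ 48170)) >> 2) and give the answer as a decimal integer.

5991

0b0000110000001000 = 0000110000001000
0b1001011110110000 = 1001011110110000
→ ^ → 1001101110111000 = 39864
0x7A0C = 0111101000001100
→ ^ → 1110000110110100 = 57780
48170 = 1011110000101010
→ ^ → 0101110110011110 = 23966
→ >> 2 → 0001011101100111 = 5991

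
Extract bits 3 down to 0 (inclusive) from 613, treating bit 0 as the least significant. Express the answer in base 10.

v = 01001100101
Shift right by 0: 01001100101
Mask low 4 bits: 0101 = 5

5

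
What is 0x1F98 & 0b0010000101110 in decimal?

1032

0x1F98 = 1111110011000
b = 0010000101110
AND → 0010000001000 = 1032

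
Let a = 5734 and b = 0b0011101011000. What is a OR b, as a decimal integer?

6014

5734 = 1011001100110
b = 0011101011000
 OR → 1011101111110 = 6014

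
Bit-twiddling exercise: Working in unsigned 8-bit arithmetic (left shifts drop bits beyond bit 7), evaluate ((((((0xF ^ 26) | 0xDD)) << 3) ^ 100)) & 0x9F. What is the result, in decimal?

0xF = 00001111
26 = 00011010
→ ^ → 00010101 = 21
0xDD = 11011101
→ | → 11011101 = 221
→ << 3 (mod 2^8) → 11101000 = 232
100 = 01100100
→ ^ → 10001100 = 140
0x9F = 10011111
→ & → 10001100 = 140

140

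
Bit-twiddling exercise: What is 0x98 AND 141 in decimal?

136

0x98 = 10011000
141 = 10001101
AND → 10001000 = 136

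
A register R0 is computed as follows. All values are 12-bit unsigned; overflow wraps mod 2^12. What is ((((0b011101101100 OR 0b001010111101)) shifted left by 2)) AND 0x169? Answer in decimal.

352

0b011101101100 = 011101101100
0b001010111101 = 001010111101
→ OR → 011111111101 = 2045
→ shifted left by 2 (mod 2^12) → 111111110100 = 4084
0x169 = 000101101001
→ AND → 000101100000 = 352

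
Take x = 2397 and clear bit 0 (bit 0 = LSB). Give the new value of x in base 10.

2396

x = 0100101011101
bit 0 is currently 1; clear it via x & ~(1 << 0) = x & ~1
→ 0100101011100 = 2396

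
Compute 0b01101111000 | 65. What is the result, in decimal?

889

a = 1101111000
65 = 0001000001
 OR → 1101111001 = 889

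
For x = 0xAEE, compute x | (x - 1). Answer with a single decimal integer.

2799

x = 101011101110 = 2798
x - 1 = 101011101101
OR    = 101011101111 = 2799
(x | (x - 1) sets all bits below the lowest set bit.)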